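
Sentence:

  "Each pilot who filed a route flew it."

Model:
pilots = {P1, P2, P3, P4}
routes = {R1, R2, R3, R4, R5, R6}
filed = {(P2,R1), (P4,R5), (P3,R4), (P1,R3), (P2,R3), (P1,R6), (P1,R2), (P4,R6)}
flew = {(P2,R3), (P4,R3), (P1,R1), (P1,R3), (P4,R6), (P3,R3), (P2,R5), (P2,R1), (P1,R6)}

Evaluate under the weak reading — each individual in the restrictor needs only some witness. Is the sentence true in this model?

"it" takes "a route" as antecedent — a donkey pronoun bound across the clause boundary.
Weak reading: every pilot p with some filed-route has at least one filed-route r such that flew(p,r).
Per pilot: P1:✓  P2:✓  P3:✗  P4:✓
P3 has no witness among its filed-routes.

False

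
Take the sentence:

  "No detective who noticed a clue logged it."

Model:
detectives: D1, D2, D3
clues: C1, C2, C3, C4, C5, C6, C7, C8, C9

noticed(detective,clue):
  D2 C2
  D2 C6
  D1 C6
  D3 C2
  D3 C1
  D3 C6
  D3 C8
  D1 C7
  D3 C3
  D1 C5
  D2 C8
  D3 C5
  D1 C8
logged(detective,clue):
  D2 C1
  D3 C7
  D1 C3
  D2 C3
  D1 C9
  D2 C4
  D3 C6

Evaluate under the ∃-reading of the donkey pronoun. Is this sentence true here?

"it" takes "a clue" as antecedent — a donkey pronoun bound across the clause boundary.
Truth condition: for no (d,c) with noticed(d,c) does logged(d,c) hold.
Restrictor pairs — does the scope hold? (D1,C5):fails  (D1,C6):fails  (D1,C7):fails  (D1,C8):fails  (D2,C2):fails  (D2,C6):fails  (D2,C8):fails  (D3,C1):fails  (D3,C2):fails  (D3,C3):fails  (D3,C5):fails  (D3,C6):holds  (D3,C8):fails
Scope holds for 1 pair(s), so the sentence is false.

False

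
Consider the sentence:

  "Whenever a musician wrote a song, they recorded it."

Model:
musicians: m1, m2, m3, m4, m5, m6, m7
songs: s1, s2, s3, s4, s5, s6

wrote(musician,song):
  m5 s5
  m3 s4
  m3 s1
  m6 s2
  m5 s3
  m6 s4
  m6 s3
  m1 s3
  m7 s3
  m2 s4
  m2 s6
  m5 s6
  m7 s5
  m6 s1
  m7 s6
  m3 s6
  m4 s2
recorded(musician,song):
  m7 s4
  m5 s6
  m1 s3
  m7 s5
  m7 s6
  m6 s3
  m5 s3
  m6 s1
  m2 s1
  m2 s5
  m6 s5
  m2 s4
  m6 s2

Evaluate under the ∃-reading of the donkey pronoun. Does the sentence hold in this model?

False

"it" takes "a song" as antecedent — a donkey pronoun bound across the clause boundary.
Weak reading: every musician m with some wrote-song has at least one wrote-song s such that recorded(m,s).
Per musician: m1:✓  m2:✓  m3:✗  m4:✗  m5:✓  m6:✓  m7:✓
m3 has no witness among its wrote-songs.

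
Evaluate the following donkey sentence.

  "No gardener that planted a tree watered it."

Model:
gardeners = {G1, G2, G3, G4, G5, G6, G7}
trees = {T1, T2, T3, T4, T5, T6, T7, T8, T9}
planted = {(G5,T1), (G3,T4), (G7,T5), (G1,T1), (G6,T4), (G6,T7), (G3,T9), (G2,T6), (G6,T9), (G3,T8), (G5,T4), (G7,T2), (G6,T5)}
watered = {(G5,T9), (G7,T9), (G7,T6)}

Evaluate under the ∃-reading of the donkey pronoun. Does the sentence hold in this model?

"it" takes "a tree" as antecedent — a donkey pronoun bound across the clause boundary.
Truth condition: for no (g,t) with planted(g,t) does watered(g,t) hold.
Restrictor pairs — does the scope hold? (G1,T1):fails  (G2,T6):fails  (G3,T4):fails  (G3,T8):fails  (G3,T9):fails  (G5,T1):fails  (G5,T4):fails  (G6,T4):fails  (G6,T5):fails  (G6,T7):fails  (G6,T9):fails  (G7,T2):fails  (G7,T5):fails
Scope holds for no restrictor pair, so the sentence is true.

True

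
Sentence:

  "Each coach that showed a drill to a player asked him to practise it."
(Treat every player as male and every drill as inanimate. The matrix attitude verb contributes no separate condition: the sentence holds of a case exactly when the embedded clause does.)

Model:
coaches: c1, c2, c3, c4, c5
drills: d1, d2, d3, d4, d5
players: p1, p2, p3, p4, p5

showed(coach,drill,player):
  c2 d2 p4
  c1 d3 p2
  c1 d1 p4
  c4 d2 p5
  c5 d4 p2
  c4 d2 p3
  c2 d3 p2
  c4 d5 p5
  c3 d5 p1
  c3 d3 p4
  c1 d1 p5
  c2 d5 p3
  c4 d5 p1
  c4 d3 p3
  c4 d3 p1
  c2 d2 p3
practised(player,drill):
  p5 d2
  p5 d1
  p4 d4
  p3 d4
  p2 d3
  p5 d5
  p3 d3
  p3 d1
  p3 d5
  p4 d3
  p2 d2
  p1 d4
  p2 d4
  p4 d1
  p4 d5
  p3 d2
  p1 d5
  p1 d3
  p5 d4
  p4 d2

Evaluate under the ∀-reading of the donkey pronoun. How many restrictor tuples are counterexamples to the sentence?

0

"him" takes "a player" as antecedent and "it" takes "a drill"; both are donkey pronouns co-varying with the restrictor.
Strong reading: for every (c,d,p) with showed(c,d,p), practised(p,d).
Restrictor triples: (c1,d1,p4)→practised(p4,d1) ✓  (c1,d1,p5)→practised(p5,d1) ✓  (c1,d3,p2)→practised(p2,d3) ✓  (c2,d2,p3)→practised(p3,d2) ✓  (c2,d2,p4)→practised(p4,d2) ✓  (c2,d3,p2)→practised(p2,d3) ✓  (c2,d5,p3)→practised(p3,d5) ✓  (c3,d3,p4)→practised(p4,d3) ✓  (c3,d5,p1)→practised(p1,d5) ✓  (c4,d2,p3)→practised(p3,d2) ✓  (c4,d2,p5)→practised(p5,d2) ✓  (c4,d3,p1)→practised(p1,d3) ✓  (c4,d3,p3)→practised(p3,d3) ✓  (c4,d5,p1)→practised(p1,d5) ✓  (c4,d5,p5)→practised(p5,d5) ✓  (c5,d4,p2)→practised(p2,d4) ✓
Counterexamples (restrictor triples failing the scope): 0.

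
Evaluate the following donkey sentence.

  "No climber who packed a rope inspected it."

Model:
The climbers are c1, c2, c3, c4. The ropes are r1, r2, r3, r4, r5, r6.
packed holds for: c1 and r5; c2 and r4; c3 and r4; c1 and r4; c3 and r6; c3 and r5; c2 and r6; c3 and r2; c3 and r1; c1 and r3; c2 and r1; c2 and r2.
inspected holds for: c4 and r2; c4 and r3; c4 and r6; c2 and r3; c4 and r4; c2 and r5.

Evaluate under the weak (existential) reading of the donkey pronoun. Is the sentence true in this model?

"it" takes "a rope" as antecedent — a donkey pronoun bound across the clause boundary.
Truth condition: for no (c,r) with packed(c,r) does inspected(c,r) hold.
Restrictor pairs — does the scope hold? (c1,r3):fails  (c1,r4):fails  (c1,r5):fails  (c2,r1):fails  (c2,r2):fails  (c2,r4):fails  (c2,r6):fails  (c3,r1):fails  (c3,r2):fails  (c3,r4):fails  (c3,r5):fails  (c3,r6):fails
Scope holds for no restrictor pair, so the sentence is true.

True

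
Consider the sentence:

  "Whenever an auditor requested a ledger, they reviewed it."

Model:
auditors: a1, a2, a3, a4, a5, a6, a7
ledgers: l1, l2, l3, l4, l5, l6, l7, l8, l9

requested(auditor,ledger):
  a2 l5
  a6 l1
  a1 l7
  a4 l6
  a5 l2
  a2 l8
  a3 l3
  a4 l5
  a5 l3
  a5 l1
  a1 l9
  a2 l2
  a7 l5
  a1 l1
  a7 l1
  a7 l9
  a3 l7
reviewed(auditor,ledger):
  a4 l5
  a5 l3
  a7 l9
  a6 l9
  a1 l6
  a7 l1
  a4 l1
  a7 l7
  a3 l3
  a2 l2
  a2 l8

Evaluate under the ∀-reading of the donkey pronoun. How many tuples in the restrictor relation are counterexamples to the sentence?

"it" takes "a ledger" as antecedent — a donkey pronoun bound across the clause boundary.
Strong reading: for every (a,l) with requested(a,l), reviewed(a,l).
Restrictor pairs: (a1,l1) ✗  (a1,l7) ✗  (a1,l9) ✗  (a2,l2) ✓  (a2,l5) ✗  (a2,l8) ✓  (a3,l3) ✓  (a3,l7) ✗  (a4,l5) ✓  (a4,l6) ✗  (a5,l1) ✗  (a5,l2) ✗  (a5,l3) ✓  (a6,l1) ✗  (a7,l1) ✓  (a7,l5) ✗  (a7,l9) ✓
Counterexamples (restrictor pairs failing the scope): 10.

10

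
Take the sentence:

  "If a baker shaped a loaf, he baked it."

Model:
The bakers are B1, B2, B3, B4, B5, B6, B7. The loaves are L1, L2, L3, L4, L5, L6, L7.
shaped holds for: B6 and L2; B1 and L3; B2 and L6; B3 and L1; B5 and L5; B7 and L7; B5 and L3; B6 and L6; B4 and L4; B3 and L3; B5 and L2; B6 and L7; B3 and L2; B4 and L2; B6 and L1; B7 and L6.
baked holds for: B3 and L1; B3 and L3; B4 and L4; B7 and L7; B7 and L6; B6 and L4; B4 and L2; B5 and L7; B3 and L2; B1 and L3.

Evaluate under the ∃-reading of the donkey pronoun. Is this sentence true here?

False

"it" takes "a loaf" as antecedent — a donkey pronoun bound across the clause boundary.
Weak reading: every baker b with some shaped-loaf has at least one shaped-loaf l such that baked(b,l).
Per baker: B1:✓  B2:✗  B3:✓  B4:✓  B5:✗  B6:✗  B7:✓
B2 has no witness among its shaped-loaves.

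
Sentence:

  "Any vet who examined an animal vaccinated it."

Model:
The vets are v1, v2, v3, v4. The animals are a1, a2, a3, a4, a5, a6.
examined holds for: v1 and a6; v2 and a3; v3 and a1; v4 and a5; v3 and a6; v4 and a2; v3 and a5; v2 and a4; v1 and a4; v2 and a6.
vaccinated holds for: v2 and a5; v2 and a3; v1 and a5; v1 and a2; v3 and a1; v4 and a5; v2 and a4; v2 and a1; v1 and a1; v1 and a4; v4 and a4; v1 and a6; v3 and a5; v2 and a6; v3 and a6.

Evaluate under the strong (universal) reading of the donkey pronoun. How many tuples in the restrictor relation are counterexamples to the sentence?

1

"it" takes "an animal" as antecedent — a donkey pronoun bound across the clause boundary.
Strong reading: for every (v,a) with examined(v,a), vaccinated(v,a).
Restrictor pairs: (v1,a4) ✓  (v1,a6) ✓  (v2,a3) ✓  (v2,a4) ✓  (v2,a6) ✓  (v3,a1) ✓  (v3,a5) ✓  (v3,a6) ✓  (v4,a2) ✗  (v4,a5) ✓
Counterexamples (restrictor pairs failing the scope): 1.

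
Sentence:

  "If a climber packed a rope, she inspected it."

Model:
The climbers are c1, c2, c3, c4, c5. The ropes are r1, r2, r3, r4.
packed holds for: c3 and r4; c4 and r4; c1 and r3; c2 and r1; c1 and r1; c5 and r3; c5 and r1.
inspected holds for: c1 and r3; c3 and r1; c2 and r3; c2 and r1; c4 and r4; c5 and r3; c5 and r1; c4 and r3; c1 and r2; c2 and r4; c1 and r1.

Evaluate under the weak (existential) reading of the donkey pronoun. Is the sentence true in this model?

False

"it" takes "a rope" as antecedent — a donkey pronoun bound across the clause boundary.
Weak reading: every climber c with some packed-rope has at least one packed-rope r such that inspected(c,r).
Per climber: c1:✓  c2:✓  c3:✗  c4:✓  c5:✓
c3 has no witness among its packed-ropes.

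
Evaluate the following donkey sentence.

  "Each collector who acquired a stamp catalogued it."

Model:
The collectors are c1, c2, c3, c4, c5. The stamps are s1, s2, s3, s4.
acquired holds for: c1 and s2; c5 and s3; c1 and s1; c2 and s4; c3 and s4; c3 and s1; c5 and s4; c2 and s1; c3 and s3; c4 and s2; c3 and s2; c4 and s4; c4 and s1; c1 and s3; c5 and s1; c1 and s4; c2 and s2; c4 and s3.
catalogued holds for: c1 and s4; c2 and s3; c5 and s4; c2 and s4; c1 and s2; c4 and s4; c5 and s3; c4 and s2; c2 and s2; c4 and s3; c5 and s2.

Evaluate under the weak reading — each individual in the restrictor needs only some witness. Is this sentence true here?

"it" takes "a stamp" as antecedent — a donkey pronoun bound across the clause boundary.
Weak reading: every collector c with some acquired-stamp has at least one acquired-stamp s such that catalogued(c,s).
Per collector: c1:✓  c2:✓  c3:✗  c4:✓  c5:✓
c3 has no witness among its acquired-stamps.

False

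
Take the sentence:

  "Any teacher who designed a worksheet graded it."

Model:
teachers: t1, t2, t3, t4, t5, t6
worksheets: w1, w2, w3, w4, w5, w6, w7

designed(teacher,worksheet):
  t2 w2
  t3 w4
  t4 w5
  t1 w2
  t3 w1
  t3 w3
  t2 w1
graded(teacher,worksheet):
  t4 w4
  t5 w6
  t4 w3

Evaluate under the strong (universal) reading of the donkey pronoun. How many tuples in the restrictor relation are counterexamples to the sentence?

"it" takes "a worksheet" as antecedent — a donkey pronoun bound across the clause boundary.
Strong reading: for every (t,w) with designed(t,w), graded(t,w).
Restrictor pairs: (t1,w2) ✗  (t2,w1) ✗  (t2,w2) ✗  (t3,w1) ✗  (t3,w3) ✗  (t3,w4) ✗  (t4,w5) ✗
Counterexamples (restrictor pairs failing the scope): 7.

7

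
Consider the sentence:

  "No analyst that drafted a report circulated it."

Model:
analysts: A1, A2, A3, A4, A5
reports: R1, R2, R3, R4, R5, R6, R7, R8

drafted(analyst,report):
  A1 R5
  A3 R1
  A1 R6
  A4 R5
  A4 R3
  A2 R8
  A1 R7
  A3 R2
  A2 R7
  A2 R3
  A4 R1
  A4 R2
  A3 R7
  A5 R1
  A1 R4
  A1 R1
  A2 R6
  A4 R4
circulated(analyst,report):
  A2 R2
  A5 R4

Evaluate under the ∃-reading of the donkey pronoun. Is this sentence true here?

True

"it" takes "a report" as antecedent — a donkey pronoun bound across the clause boundary.
Truth condition: for no (a,r) with drafted(a,r) does circulated(a,r) hold.
Restrictor pairs — does the scope hold? (A1,R1):fails  (A1,R4):fails  (A1,R5):fails  (A1,R6):fails  (A1,R7):fails  (A2,R3):fails  (A2,R6):fails  (A2,R7):fails  (A2,R8):fails  (A3,R1):fails  (A3,R2):fails  (A3,R7):fails  (A4,R1):fails  (A4,R2):fails  (A4,R3):fails  (A4,R4):fails  (A4,R5):fails  (A5,R1):fails
Scope holds for no restrictor pair, so the sentence is true.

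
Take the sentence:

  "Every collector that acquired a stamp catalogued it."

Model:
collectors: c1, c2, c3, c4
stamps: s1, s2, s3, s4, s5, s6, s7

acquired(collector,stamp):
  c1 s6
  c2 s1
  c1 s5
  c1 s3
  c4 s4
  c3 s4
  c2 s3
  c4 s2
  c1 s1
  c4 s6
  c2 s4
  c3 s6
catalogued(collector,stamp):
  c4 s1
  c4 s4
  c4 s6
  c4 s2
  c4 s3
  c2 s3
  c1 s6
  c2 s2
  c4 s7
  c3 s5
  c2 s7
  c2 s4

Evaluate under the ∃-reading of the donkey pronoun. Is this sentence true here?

False

"it" takes "a stamp" as antecedent — a donkey pronoun bound across the clause boundary.
Weak reading: every collector c with some acquired-stamp has at least one acquired-stamp s such that catalogued(c,s).
Per collector: c1:✓  c2:✓  c3:✗  c4:✓
c3 has no witness among its acquired-stamps.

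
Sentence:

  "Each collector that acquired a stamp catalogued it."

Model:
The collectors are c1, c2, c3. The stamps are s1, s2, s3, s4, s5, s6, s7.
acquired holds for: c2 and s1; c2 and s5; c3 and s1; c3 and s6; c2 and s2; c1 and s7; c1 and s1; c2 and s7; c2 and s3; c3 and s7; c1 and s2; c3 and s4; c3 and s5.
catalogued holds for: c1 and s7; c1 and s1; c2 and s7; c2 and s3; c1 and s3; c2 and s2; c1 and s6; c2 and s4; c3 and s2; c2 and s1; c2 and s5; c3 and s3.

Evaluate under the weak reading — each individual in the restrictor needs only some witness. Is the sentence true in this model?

"it" takes "a stamp" as antecedent — a donkey pronoun bound across the clause boundary.
Weak reading: every collector c with some acquired-stamp has at least one acquired-stamp s such that catalogued(c,s).
Per collector: c1:✓  c2:✓  c3:✗
c3 has no witness among its acquired-stamps.

False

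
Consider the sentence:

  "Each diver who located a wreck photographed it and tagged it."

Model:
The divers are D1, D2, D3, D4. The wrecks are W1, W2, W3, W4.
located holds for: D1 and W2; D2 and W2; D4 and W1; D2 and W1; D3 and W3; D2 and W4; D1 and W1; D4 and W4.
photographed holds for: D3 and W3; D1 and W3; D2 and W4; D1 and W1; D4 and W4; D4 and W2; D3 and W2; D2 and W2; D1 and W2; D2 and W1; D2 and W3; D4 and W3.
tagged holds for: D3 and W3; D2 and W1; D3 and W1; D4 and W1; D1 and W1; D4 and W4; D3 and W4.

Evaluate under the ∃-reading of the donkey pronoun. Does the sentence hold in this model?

"it" takes "a wreck" as antecedent — a donkey pronoun bound across the clause boundary.
Weak reading: every diver d with some located-wreck has at least one located-wreck w such that photographed(d,w) ∧ tagged(d,w).
Per diver: D1:✓  D2:✓  D3:✓  D4:✓
Every diver in the restrictor has a witness.

True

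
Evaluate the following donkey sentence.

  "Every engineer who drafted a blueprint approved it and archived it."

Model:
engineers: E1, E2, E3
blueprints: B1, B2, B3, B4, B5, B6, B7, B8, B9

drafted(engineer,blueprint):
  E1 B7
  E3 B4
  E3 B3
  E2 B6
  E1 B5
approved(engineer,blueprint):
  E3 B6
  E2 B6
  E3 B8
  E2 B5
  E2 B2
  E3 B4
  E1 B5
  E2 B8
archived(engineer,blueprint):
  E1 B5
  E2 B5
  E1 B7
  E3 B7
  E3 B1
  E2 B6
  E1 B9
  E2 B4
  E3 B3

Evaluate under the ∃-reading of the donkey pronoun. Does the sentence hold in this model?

False

"it" takes "a blueprint" as antecedent — a donkey pronoun bound across the clause boundary.
Weak reading: every engineer e with some drafted-blueprint has at least one drafted-blueprint b such that approved(e,b) ∧ archived(e,b).
Per engineer: E1:✓  E2:✓  E3:✗
E3 has no witness among its drafted-blueprints.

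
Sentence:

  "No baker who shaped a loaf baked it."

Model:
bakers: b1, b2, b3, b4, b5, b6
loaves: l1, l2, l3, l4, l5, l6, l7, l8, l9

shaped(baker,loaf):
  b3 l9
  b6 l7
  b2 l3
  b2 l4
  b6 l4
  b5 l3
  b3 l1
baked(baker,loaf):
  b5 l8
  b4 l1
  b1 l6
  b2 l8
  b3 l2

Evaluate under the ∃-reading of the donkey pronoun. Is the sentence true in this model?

True

"it" takes "a loaf" as antecedent — a donkey pronoun bound across the clause boundary.
Truth condition: for no (b,l) with shaped(b,l) does baked(b,l) hold.
Restrictor pairs — does the scope hold? (b2,l3):fails  (b2,l4):fails  (b3,l1):fails  (b3,l9):fails  (b5,l3):fails  (b6,l4):fails  (b6,l7):fails
Scope holds for no restrictor pair, so the sentence is true.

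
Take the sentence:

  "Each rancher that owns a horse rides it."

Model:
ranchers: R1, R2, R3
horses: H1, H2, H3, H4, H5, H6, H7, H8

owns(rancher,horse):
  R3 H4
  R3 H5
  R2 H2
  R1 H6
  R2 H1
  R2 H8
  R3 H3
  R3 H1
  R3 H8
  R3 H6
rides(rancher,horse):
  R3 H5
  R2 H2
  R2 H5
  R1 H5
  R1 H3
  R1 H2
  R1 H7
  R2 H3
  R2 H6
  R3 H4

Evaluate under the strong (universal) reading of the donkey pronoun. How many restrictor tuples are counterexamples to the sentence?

"it" takes "a horse" as antecedent — a donkey pronoun bound across the clause boundary.
Strong reading: for every (r,h) with owns(r,h), rides(r,h).
Restrictor pairs: (R1,H6) ✗  (R2,H1) ✗  (R2,H2) ✓  (R2,H8) ✗  (R3,H1) ✗  (R3,H3) ✗  (R3,H4) ✓  (R3,H5) ✓  (R3,H6) ✗  (R3,H8) ✗
Counterexamples (restrictor pairs failing the scope): 7.

7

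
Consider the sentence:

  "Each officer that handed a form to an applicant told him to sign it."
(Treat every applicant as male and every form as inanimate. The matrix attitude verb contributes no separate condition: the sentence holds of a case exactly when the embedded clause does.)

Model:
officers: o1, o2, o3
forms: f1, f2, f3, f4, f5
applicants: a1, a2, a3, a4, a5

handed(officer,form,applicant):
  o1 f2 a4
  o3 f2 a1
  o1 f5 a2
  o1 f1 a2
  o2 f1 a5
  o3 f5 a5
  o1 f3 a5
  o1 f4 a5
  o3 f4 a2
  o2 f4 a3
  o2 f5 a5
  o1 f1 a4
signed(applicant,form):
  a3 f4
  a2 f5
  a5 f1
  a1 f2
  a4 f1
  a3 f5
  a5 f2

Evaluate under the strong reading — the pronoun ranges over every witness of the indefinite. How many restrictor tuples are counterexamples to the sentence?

7

"him" takes "an applicant" as antecedent and "it" takes "a form"; both are donkey pronouns co-varying with the restrictor.
Strong reading: for every (o,f,a) with handed(o,f,a), signed(a,f).
Restrictor triples: (o1,f1,a2)→signed(a2,f1) ✗  (o1,f1,a4)→signed(a4,f1) ✓  (o1,f2,a4)→signed(a4,f2) ✗  (o1,f3,a5)→signed(a5,f3) ✗  (o1,f4,a5)→signed(a5,f4) ✗  (o1,f5,a2)→signed(a2,f5) ✓  (o2,f1,a5)→signed(a5,f1) ✓  (o2,f4,a3)→signed(a3,f4) ✓  (o2,f5,a5)→signed(a5,f5) ✗  (o3,f2,a1)→signed(a1,f2) ✓  (o3,f4,a2)→signed(a2,f4) ✗  (o3,f5,a5)→signed(a5,f5) ✗
Counterexamples (restrictor triples failing the scope): 7.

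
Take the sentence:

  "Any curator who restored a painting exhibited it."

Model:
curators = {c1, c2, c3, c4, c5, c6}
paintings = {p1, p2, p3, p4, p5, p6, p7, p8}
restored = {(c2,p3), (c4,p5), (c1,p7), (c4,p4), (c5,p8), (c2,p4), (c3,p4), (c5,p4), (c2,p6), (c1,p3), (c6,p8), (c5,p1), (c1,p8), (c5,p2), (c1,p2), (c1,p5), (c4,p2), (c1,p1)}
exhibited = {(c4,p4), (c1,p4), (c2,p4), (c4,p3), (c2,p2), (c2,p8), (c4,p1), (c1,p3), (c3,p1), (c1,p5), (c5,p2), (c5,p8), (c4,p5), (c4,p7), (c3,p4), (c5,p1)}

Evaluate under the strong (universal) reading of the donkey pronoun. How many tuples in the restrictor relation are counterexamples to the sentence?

"it" takes "a painting" as antecedent — a donkey pronoun bound across the clause boundary.
Strong reading: for every (c,p) with restored(c,p), exhibited(c,p).
Restrictor pairs: (c1,p1) ✗  (c1,p2) ✗  (c1,p3) ✓  (c1,p5) ✓  (c1,p7) ✗  (c1,p8) ✗  (c2,p3) ✗  (c2,p4) ✓  (c2,p6) ✗  (c3,p4) ✓  (c4,p2) ✗  (c4,p4) ✓  (c4,p5) ✓  (c5,p1) ✓  (c5,p2) ✓  (c5,p4) ✗  (c5,p8) ✓  (c6,p8) ✗
Counterexamples (restrictor pairs failing the scope): 9.

9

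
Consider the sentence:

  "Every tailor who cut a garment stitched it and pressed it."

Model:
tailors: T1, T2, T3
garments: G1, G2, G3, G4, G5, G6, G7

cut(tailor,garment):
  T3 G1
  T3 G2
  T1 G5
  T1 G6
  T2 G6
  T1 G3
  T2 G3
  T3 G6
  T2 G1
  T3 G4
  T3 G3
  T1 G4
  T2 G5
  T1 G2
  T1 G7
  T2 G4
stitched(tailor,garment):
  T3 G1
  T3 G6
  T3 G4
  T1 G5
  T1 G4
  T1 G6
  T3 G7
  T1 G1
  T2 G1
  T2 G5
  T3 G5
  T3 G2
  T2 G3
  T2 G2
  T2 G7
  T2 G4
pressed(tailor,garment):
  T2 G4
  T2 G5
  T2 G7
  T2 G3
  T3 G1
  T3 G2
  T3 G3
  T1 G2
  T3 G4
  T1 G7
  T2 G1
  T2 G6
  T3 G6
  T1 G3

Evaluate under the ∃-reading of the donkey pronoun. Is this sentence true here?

False

"it" takes "a garment" as antecedent — a donkey pronoun bound across the clause boundary.
Weak reading: every tailor t with some cut-garment has at least one cut-garment g such that stitched(t,g) ∧ pressed(t,g).
Per tailor: T1:✗  T2:✓  T3:✓
T1 has no witness among its cut-garments.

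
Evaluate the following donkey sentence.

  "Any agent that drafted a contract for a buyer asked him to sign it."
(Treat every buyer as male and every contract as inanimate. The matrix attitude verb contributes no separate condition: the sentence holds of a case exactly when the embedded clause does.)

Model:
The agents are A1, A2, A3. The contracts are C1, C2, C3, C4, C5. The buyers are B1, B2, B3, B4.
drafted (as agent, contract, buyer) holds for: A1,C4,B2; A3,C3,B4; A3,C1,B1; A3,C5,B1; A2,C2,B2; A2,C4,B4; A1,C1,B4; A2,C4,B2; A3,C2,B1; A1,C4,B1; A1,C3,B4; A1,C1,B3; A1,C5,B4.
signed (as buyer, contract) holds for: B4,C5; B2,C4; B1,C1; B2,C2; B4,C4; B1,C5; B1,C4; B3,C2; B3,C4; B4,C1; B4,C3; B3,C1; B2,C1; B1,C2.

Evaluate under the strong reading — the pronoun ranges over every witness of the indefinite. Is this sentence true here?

"him" takes "a buyer" as antecedent and "it" takes "a contract"; both are donkey pronouns co-varying with the restrictor.
Strong reading: for every (a,c,b) with drafted(a,c,b), signed(b,c).
Restrictor triples: (A1,C1,B3)→signed(B3,C1) ✓  (A1,C1,B4)→signed(B4,C1) ✓  (A1,C3,B4)→signed(B4,C3) ✓  (A1,C4,B1)→signed(B1,C4) ✓  (A1,C4,B2)→signed(B2,C4) ✓  (A1,C5,B4)→signed(B4,C5) ✓  (A2,C2,B2)→signed(B2,C2) ✓  (A2,C4,B2)→signed(B2,C4) ✓  (A2,C4,B4)→signed(B4,C4) ✓  (A3,C1,B1)→signed(B1,C1) ✓  (A3,C2,B1)→signed(B1,C2) ✓  (A3,C3,B4)→signed(B4,C3) ✓  (A3,C5,B1)→signed(B1,C5) ✓
Every restrictor triple satisfies the scope.

True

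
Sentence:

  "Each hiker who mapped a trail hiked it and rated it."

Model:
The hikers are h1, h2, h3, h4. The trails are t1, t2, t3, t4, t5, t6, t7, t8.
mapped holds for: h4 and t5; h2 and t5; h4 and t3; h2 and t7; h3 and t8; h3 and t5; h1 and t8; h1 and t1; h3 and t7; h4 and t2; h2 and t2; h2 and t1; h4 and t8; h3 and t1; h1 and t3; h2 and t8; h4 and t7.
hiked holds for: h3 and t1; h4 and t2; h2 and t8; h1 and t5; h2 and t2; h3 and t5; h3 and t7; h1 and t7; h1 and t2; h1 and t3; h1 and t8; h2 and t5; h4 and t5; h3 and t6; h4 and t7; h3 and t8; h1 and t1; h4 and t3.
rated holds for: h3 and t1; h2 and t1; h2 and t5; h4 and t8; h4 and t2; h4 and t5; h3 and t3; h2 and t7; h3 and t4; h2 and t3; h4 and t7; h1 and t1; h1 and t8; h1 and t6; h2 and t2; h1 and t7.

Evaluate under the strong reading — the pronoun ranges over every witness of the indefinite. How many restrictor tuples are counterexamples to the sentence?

9

"it" takes "a trail" as antecedent — a donkey pronoun bound across the clause boundary.
Strong reading: for every (h,t) with mapped(h,t), hiked(h,t) ∧ rated(h,t).
Restrictor pairs: (h1,t1) ✓  (h1,t3) ✗  (h1,t8) ✓  (h2,t1) ✗  (h2,t2) ✓  (h2,t5) ✓  (h2,t7) ✗  (h2,t8) ✗  (h3,t1) ✓  (h3,t5) ✗  (h3,t7) ✗  (h3,t8) ✗  (h4,t2) ✓  (h4,t3) ✗  (h4,t5) ✓  (h4,t7) ✓  (h4,t8) ✗
Counterexamples (restrictor pairs failing the scope): 9.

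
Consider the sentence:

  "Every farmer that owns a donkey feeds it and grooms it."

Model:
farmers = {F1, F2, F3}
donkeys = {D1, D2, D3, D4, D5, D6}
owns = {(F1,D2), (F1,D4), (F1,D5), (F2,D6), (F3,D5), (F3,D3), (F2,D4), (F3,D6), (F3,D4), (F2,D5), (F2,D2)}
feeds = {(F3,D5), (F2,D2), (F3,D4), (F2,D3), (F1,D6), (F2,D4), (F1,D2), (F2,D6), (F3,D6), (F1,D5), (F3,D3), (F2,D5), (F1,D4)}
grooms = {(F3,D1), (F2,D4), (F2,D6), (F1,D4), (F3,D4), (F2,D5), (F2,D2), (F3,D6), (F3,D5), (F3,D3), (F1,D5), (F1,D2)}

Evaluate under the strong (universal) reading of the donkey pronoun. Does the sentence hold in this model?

True

"it" takes "a donkey" as antecedent — a donkey pronoun bound across the clause boundary.
Strong reading: for every (f,d) with owns(f,d), feeds(f,d) ∧ grooms(f,d).
Restrictor pairs: (F1,D2) ✓  (F1,D4) ✓  (F1,D5) ✓  (F2,D2) ✓  (F2,D4) ✓  (F2,D5) ✓  (F2,D6) ✓  (F3,D3) ✓  (F3,D4) ✓  (F3,D5) ✓  (F3,D6) ✓
Every restrictor pair satisfies the scope.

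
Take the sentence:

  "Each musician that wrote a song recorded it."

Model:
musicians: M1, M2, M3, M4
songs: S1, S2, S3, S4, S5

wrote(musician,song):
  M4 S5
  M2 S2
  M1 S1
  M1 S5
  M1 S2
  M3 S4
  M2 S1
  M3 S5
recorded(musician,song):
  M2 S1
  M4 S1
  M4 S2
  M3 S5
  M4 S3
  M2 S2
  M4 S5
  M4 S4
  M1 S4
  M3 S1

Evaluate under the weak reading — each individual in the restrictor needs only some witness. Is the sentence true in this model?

False

"it" takes "a song" as antecedent — a donkey pronoun bound across the clause boundary.
Weak reading: every musician m with some wrote-song has at least one wrote-song s such that recorded(m,s).
Per musician: M1:✗  M2:✓  M3:✓  M4:✓
M1 has no witness among its wrote-songs.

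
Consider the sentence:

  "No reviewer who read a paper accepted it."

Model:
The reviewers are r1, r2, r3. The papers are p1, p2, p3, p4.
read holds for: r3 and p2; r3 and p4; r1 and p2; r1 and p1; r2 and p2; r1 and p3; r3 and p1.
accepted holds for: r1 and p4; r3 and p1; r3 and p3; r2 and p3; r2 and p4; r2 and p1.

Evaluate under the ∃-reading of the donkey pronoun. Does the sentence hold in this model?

False

"it" takes "a paper" as antecedent — a donkey pronoun bound across the clause boundary.
Truth condition: for no (r,p) with read(r,p) does accepted(r,p) hold.
Restrictor pairs — does the scope hold? (r1,p1):fails  (r1,p2):fails  (r1,p3):fails  (r2,p2):fails  (r3,p1):holds  (r3,p2):fails  (r3,p4):fails
Scope holds for 1 pair(s), so the sentence is false.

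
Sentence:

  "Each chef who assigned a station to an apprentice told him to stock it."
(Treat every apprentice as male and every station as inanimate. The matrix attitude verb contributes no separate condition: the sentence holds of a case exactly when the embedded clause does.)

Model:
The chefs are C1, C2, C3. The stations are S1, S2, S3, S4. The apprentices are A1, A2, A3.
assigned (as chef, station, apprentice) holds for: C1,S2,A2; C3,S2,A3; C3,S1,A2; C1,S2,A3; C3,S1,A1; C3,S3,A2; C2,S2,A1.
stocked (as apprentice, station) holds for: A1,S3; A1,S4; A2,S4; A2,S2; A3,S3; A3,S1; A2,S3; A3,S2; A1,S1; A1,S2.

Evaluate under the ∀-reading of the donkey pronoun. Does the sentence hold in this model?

False

"him" takes "an apprentice" as antecedent and "it" takes "a station"; both are donkey pronouns co-varying with the restrictor.
Strong reading: for every (c,s,a) with assigned(c,s,a), stocked(a,s).
Restrictor triples: (C1,S2,A2)→stocked(A2,S2) ✓  (C1,S2,A3)→stocked(A3,S2) ✓  (C2,S2,A1)→stocked(A1,S2) ✓  (C3,S1,A1)→stocked(A1,S1) ✓  (C3,S1,A2)→stocked(A2,S1) ✗  (C3,S2,A3)→stocked(A3,S2) ✓  (C3,S3,A2)→stocked(A2,S3) ✓
Counterexample: (C3,S1,A2) — stocked(A2,S1) does not hold.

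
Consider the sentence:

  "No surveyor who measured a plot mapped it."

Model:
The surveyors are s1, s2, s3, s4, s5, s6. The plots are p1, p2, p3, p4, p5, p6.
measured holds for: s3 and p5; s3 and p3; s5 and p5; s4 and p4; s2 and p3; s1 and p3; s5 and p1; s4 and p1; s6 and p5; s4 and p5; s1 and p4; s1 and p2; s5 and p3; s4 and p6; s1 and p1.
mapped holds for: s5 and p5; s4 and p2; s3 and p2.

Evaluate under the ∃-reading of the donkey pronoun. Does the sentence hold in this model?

"it" takes "a plot" as antecedent — a donkey pronoun bound across the clause boundary.
Truth condition: for no (s,p) with measured(s,p) does mapped(s,p) hold.
Restrictor pairs — does the scope hold? (s1,p1):fails  (s1,p2):fails  (s1,p3):fails  (s1,p4):fails  (s2,p3):fails  (s3,p3):fails  (s3,p5):fails  (s4,p1):fails  (s4,p4):fails  (s4,p5):fails  (s4,p6):fails  (s5,p1):fails  (s5,p3):fails  (s5,p5):holds  (s6,p5):fails
Scope holds for 1 pair(s), so the sentence is false.

False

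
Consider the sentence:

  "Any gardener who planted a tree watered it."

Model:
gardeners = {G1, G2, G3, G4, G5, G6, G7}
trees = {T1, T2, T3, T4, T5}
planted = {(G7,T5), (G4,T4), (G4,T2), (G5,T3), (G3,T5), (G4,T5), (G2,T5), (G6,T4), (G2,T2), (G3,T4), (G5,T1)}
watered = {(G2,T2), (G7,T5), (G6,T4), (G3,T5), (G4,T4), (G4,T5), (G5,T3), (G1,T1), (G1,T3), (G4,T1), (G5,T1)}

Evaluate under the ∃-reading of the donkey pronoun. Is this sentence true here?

"it" takes "a tree" as antecedent — a donkey pronoun bound across the clause boundary.
Weak reading: every gardener g with some planted-tree has at least one planted-tree t such that watered(g,t).
Per gardener: G2:✓  G3:✓  G4:✓  G5:✓  G6:✓  G7:✓
Every gardener in the restrictor has a witness.

True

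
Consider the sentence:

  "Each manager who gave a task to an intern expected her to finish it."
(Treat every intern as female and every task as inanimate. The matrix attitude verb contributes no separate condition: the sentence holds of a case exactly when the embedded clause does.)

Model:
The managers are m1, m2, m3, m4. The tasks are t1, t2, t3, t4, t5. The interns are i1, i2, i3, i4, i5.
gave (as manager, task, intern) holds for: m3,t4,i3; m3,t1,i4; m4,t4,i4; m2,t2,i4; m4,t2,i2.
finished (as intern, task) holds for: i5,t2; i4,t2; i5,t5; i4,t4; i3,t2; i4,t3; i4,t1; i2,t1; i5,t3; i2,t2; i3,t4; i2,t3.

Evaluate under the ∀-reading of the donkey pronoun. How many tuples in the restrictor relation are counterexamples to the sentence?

0

"her" takes "an intern" as antecedent and "it" takes "a task"; both are donkey pronouns co-varying with the restrictor.
Strong reading: for every (m,t,i) with gave(m,t,i), finished(i,t).
Restrictor triples: (m2,t2,i4)→finished(i4,t2) ✓  (m3,t1,i4)→finished(i4,t1) ✓  (m3,t4,i3)→finished(i3,t4) ✓  (m4,t2,i2)→finished(i2,t2) ✓  (m4,t4,i4)→finished(i4,t4) ✓
Counterexamples (restrictor triples failing the scope): 0.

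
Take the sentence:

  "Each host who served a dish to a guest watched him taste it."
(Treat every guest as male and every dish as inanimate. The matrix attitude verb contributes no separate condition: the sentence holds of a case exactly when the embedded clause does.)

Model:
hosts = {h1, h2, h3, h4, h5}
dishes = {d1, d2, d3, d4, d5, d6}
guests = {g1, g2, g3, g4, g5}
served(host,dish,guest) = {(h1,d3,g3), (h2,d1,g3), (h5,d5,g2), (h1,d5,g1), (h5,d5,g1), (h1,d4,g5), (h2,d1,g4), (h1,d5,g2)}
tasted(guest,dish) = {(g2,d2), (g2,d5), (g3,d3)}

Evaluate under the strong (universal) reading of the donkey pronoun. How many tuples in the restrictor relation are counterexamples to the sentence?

"him" takes "a guest" as antecedent and "it" takes "a dish"; both are donkey pronouns co-varying with the restrictor.
Strong reading: for every (h,d,g) with served(h,d,g), tasted(g,d).
Restrictor triples: (h1,d3,g3)→tasted(g3,d3) ✓  (h1,d4,g5)→tasted(g5,d4) ✗  (h1,d5,g1)→tasted(g1,d5) ✗  (h1,d5,g2)→tasted(g2,d5) ✓  (h2,d1,g3)→tasted(g3,d1) ✗  (h2,d1,g4)→tasted(g4,d1) ✗  (h5,d5,g1)→tasted(g1,d5) ✗  (h5,d5,g2)→tasted(g2,d5) ✓
Counterexamples (restrictor triples failing the scope): 5.

5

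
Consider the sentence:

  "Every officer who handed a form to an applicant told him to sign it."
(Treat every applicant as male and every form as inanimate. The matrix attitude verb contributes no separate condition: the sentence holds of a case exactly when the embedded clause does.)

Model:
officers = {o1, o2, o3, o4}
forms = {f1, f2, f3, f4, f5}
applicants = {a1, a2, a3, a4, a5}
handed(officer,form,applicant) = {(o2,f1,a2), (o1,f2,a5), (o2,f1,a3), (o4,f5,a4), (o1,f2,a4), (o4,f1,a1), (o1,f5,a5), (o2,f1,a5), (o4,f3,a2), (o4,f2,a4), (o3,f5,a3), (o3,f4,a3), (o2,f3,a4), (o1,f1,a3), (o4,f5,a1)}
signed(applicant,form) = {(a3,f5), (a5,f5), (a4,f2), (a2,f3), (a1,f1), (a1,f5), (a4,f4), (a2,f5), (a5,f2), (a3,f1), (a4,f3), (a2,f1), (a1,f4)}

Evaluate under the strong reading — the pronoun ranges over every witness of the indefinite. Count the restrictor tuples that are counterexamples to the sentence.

3

"him" takes "an applicant" as antecedent and "it" takes "a form"; both are donkey pronouns co-varying with the restrictor.
Strong reading: for every (o,f,a) with handed(o,f,a), signed(a,f).
Restrictor triples: (o1,f1,a3)→signed(a3,f1) ✓  (o1,f2,a4)→signed(a4,f2) ✓  (o1,f2,a5)→signed(a5,f2) ✓  (o1,f5,a5)→signed(a5,f5) ✓  (o2,f1,a2)→signed(a2,f1) ✓  (o2,f1,a3)→signed(a3,f1) ✓  (o2,f1,a5)→signed(a5,f1) ✗  (o2,f3,a4)→signed(a4,f3) ✓  (o3,f4,a3)→signed(a3,f4) ✗  (o3,f5,a3)→signed(a3,f5) ✓  (o4,f1,a1)→signed(a1,f1) ✓  (o4,f2,a4)→signed(a4,f2) ✓  (o4,f3,a2)→signed(a2,f3) ✓  (o4,f5,a1)→signed(a1,f5) ✓  (o4,f5,a4)→signed(a4,f5) ✗
Counterexamples (restrictor triples failing the scope): 3.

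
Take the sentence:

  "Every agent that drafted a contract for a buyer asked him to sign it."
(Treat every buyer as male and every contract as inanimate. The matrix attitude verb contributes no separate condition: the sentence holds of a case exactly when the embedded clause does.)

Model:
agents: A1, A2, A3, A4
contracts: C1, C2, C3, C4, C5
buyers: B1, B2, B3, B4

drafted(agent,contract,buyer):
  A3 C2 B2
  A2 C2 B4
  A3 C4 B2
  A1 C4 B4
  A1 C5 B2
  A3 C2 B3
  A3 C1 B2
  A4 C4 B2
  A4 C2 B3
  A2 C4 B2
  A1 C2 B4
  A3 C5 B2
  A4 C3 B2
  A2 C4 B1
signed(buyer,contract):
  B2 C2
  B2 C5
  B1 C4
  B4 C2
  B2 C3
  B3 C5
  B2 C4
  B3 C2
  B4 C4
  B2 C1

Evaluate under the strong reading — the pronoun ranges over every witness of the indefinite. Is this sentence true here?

True

"him" takes "a buyer" as antecedent and "it" takes "a contract"; both are donkey pronouns co-varying with the restrictor.
Strong reading: for every (a,c,b) with drafted(a,c,b), signed(b,c).
Restrictor triples: (A1,C2,B4)→signed(B4,C2) ✓  (A1,C4,B4)→signed(B4,C4) ✓  (A1,C5,B2)→signed(B2,C5) ✓  (A2,C2,B4)→signed(B4,C2) ✓  (A2,C4,B1)→signed(B1,C4) ✓  (A2,C4,B2)→signed(B2,C4) ✓  (A3,C1,B2)→signed(B2,C1) ✓  (A3,C2,B2)→signed(B2,C2) ✓  (A3,C2,B3)→signed(B3,C2) ✓  (A3,C4,B2)→signed(B2,C4) ✓  (A3,C5,B2)→signed(B2,C5) ✓  (A4,C2,B3)→signed(B3,C2) ✓  (A4,C3,B2)→signed(B2,C3) ✓  (A4,C4,B2)→signed(B2,C4) ✓
Every restrictor triple satisfies the scope.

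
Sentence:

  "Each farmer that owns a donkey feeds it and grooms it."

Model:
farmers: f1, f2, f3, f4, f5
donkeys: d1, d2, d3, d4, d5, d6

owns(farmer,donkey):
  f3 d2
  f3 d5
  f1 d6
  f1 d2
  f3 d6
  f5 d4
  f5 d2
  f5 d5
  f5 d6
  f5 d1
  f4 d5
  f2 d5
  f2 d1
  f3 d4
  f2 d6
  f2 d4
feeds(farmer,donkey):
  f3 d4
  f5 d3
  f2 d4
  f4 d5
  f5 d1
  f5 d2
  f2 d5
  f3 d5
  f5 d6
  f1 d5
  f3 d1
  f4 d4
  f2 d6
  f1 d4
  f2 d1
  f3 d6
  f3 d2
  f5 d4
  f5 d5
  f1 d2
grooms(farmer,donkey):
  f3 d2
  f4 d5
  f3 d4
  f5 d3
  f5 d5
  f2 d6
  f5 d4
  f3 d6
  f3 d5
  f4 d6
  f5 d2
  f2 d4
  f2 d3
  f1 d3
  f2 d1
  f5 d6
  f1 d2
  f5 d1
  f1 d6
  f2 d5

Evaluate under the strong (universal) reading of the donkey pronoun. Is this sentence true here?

"it" takes "a donkey" as antecedent — a donkey pronoun bound across the clause boundary.
Strong reading: for every (f,d) with owns(f,d), feeds(f,d) ∧ grooms(f,d).
Restrictor pairs: (f1,d2) ✓  (f1,d6) ✗  (f2,d1) ✓  (f2,d4) ✓  (f2,d5) ✓  (f2,d6) ✓  (f3,d2) ✓  (f3,d4) ✓  (f3,d5) ✓  (f3,d6) ✓  (f4,d5) ✓  (f5,d1) ✓  (f5,d2) ✓  (f5,d4) ✓  (f5,d5) ✓  (f5,d6) ✓
Counterexample: (f1,d6) is in owns but fails the scope.

False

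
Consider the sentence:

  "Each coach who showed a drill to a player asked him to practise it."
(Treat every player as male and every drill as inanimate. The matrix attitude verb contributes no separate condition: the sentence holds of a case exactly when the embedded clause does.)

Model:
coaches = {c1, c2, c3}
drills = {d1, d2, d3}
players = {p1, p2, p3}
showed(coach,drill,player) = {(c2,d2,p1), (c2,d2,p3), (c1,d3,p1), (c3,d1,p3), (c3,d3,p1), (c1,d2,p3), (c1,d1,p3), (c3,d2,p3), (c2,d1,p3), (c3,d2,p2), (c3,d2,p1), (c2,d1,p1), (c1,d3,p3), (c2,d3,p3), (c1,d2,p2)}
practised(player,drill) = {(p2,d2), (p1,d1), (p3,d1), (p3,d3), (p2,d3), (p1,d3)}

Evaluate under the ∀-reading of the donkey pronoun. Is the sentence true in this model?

"him" takes "a player" as antecedent and "it" takes "a drill"; both are donkey pronouns co-varying with the restrictor.
Strong reading: for every (c,d,p) with showed(c,d,p), practised(p,d).
Restrictor triples: (c1,d1,p3)→practised(p3,d1) ✓  (c1,d2,p2)→practised(p2,d2) ✓  (c1,d2,p3)→practised(p3,d2) ✗  (c1,d3,p1)→practised(p1,d3) ✓  (c1,d3,p3)→practised(p3,d3) ✓  (c2,d1,p1)→practised(p1,d1) ✓  (c2,d1,p3)→practised(p3,d1) ✓  (c2,d2,p1)→practised(p1,d2) ✗  (c2,d2,p3)→practised(p3,d2) ✗  (c2,d3,p3)→practised(p3,d3) ✓  (c3,d1,p3)→practised(p3,d1) ✓  (c3,d2,p1)→practised(p1,d2) ✗  (c3,d2,p2)→practised(p2,d2) ✓  (c3,d2,p3)→practised(p3,d2) ✗  (c3,d3,p1)→practised(p1,d3) ✓
Counterexample: (c1,d2,p3) — practised(p3,d2) does not hold.

False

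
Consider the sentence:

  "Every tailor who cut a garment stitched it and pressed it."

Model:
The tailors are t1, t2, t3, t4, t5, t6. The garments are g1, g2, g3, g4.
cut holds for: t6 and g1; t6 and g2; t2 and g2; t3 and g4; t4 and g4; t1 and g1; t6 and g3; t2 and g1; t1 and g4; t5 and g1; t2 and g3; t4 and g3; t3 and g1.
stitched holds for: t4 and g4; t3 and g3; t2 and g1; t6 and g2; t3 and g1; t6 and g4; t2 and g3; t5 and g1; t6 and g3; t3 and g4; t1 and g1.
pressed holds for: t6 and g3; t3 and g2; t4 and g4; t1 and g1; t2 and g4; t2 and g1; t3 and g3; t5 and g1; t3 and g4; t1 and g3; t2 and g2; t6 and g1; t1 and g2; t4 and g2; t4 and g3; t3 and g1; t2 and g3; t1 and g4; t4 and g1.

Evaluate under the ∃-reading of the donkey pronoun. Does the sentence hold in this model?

"it" takes "a garment" as antecedent — a donkey pronoun bound across the clause boundary.
Weak reading: every tailor t with some cut-garment has at least one cut-garment g such that stitched(t,g) ∧ pressed(t,g).
Per tailor: t1:✓  t2:✓  t3:✓  t4:✓  t5:✓  t6:✓
Every tailor in the restrictor has a witness.

True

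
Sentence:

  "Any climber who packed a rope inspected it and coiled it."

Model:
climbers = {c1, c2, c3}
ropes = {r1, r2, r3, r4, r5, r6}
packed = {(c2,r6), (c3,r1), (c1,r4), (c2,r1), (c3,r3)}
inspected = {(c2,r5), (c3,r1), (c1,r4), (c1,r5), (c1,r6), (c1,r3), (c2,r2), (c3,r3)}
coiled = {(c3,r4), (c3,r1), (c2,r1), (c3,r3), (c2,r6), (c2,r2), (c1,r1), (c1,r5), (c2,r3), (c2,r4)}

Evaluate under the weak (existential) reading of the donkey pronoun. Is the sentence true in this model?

False

"it" takes "a rope" as antecedent — a donkey pronoun bound across the clause boundary.
Weak reading: every climber c with some packed-rope has at least one packed-rope r such that inspected(c,r) ∧ coiled(c,r).
Per climber: c1:✗  c2:✗  c3:✓
c1 has no witness among its packed-ropes.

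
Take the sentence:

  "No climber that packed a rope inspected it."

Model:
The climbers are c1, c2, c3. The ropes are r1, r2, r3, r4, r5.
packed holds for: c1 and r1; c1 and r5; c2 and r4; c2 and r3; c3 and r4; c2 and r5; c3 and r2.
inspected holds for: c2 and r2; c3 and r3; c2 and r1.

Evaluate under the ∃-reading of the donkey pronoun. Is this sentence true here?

"it" takes "a rope" as antecedent — a donkey pronoun bound across the clause boundary.
Truth condition: for no (c,r) with packed(c,r) does inspected(c,r) hold.
Restrictor pairs — does the scope hold? (c1,r1):fails  (c1,r5):fails  (c2,r3):fails  (c2,r4):fails  (c2,r5):fails  (c3,r2):fails  (c3,r4):fails
Scope holds for no restrictor pair, so the sentence is true.

True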